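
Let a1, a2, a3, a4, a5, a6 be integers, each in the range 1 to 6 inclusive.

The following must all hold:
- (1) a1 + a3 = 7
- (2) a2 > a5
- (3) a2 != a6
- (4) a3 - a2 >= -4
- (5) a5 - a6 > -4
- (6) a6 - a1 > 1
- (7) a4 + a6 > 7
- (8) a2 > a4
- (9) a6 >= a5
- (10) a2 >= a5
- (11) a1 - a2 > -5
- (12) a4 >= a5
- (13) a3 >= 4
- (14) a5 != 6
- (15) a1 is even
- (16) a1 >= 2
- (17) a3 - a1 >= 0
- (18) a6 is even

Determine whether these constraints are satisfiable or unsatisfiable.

Satisfiable

One satisfying assignment is a1 = 2, a2 = 6, a3 = 5, a4 = 5, a5 = 2, a6 = 4.
For the less obvious constraints — constraint 1: a1 + a3 = 7; constraint 4: a3 - a2 = -1; constraint 5: a5 - a6 = -2 — and the others hold by inspection.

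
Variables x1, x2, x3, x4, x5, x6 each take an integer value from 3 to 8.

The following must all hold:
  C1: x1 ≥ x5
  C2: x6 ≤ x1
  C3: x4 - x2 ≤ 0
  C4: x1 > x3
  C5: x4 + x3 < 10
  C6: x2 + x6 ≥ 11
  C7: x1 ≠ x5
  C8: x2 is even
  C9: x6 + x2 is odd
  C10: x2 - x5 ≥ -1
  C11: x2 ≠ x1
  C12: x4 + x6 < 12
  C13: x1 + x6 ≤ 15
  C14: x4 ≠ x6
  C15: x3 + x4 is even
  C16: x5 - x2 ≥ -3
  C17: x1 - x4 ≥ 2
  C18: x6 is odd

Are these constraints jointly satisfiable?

Try x1 = 7, x2 = 6, x3 = 4, x4 = 4, x5 = 4, x6 = 5.
Check constraint 3: x4 - x2 = -2; constraint 5: x4 + x3 = 8. The remaining constraints are straightforward to verify.

Satisfiable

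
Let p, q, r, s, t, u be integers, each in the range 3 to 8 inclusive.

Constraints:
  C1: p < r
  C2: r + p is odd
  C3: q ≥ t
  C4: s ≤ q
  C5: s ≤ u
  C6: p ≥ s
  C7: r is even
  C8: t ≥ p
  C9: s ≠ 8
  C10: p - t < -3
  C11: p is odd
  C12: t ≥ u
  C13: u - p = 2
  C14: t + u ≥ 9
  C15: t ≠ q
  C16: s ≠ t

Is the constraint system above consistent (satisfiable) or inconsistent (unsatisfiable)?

Satisfiable

The assignment p = 3, q = 8, r = 8, s = 3, t = 7, u = 5 works:
  constraint 10 holds since p - t = -4.
  constraint 13 holds since u - p = 2.
  constraint 14 holds since t + u = 12.
The rest check out directly.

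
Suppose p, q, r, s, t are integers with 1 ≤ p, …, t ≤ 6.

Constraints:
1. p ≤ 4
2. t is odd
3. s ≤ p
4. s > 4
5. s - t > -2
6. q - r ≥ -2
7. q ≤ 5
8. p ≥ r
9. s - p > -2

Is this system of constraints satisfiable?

Unsatisfiable

From constraint 4: s ≥ 5. From constraints 1 and 3: s ≤ p and p ≤ 4, so s ≤ 4. But 4 < 5, so no value of s works.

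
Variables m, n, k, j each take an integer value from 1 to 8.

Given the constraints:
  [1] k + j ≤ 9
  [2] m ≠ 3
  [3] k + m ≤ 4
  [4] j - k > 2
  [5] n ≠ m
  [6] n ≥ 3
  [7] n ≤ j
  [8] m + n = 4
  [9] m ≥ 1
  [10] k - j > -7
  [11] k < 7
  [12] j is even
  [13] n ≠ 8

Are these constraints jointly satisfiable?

Take m = 1, n = 3, k = 1, j = 6. Then constraint 1: k + j = 7; constraint 3: k + m = 2; constraint 4: j - k = 5, and every other listed constraint is also met.

Satisfiable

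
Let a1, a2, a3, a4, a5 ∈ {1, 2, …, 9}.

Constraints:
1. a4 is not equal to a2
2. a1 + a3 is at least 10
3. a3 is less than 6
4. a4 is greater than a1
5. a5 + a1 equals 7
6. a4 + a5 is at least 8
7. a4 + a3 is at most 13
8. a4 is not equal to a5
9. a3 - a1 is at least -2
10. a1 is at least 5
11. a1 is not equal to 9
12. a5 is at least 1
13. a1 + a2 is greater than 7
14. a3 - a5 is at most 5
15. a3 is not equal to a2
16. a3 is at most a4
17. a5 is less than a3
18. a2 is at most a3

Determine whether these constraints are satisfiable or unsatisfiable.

Satisfiable

The assignment a1 = 5, a2 = 3, a3 = 5, a4 = 6, a5 = 2 works:
  constraint 2 holds since a1 + a3 = 10.
  constraint 5 holds since a5 + a1 = 7.
  constraint 6 holds since a4 + a5 = 8.
The rest check out directly.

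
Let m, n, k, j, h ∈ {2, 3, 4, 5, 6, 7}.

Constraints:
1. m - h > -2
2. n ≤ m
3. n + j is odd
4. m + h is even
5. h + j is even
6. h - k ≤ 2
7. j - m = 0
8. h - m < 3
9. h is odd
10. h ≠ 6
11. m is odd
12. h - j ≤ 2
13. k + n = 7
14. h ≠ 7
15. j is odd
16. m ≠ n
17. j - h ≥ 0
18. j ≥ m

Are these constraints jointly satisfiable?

Satisfiable

The assignment m = 5, n = 2, k = 5, j = 5, h = 5 works:
  constraint 1 holds since m - h = 0.
  constraint 6 holds since h - k = 0.
  constraint 7 holds since j - m = 0.
The rest check out directly.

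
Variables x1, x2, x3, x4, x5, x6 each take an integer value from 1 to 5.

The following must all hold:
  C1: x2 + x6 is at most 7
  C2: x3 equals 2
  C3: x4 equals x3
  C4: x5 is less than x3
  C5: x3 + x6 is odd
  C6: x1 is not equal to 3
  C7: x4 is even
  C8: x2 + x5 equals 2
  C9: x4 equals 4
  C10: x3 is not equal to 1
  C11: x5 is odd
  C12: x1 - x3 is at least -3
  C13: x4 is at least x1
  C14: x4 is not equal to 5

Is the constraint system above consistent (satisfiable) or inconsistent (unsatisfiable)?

Unsatisfiable

Constraint 9 fixes x4 = 4 and constraint 2 fixes x3 = 2, but constraint 3 requires x4 = x3. Since 4 ≠ 2, contradiction.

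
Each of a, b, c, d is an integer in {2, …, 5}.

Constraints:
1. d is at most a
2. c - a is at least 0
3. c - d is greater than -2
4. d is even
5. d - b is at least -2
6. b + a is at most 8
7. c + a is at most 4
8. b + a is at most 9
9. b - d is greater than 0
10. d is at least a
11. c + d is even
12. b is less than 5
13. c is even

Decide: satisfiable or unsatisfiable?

One satisfying assignment is a = 2, b = 4, c = 2, d = 2.
For the less obvious constraints — constraint 2: c - a = 0; constraint 3: c - d = 0; constraint 5: d - b = -2 — and the others hold by inspection.

Satisfiable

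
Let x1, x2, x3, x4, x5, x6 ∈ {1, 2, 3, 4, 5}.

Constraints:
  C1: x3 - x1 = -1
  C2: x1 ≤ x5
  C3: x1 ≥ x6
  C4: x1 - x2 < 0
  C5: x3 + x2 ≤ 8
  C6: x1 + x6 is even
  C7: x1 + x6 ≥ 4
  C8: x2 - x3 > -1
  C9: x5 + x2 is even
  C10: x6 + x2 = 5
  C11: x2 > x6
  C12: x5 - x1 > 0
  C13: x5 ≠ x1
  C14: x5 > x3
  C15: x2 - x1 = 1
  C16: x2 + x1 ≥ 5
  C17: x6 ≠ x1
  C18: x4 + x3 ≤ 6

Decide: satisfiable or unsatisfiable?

Take x1 = 3, x2 = 4, x3 = 2, x4 = 2, x5 = 4, x6 = 1. Then constraint 1: x3 - x1 = -1; constraint 4: x1 - x2 = -1, and every other listed constraint is also met.

Satisfiable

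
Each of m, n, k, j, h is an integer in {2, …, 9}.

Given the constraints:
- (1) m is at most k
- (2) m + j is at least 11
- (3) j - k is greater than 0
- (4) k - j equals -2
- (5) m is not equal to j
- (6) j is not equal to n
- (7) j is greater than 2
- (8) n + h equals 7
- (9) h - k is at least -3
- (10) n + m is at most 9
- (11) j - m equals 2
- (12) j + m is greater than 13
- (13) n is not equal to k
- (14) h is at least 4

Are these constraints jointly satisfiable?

Satisfiable

Try m = 6, n = 3, k = 6, j = 8, h = 4.
Check constraint 2: m + j = 14; constraint 3: j - k = 2. The remaining constraints are straightforward to verify.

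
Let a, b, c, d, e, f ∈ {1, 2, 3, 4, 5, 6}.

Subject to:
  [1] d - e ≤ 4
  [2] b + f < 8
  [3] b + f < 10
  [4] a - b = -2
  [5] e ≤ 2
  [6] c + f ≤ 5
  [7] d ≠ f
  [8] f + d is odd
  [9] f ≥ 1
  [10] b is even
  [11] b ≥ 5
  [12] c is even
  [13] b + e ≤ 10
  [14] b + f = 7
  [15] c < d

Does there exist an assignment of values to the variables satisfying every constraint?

Satisfiable

The assignment a = 4, b = 6, c = 2, d = 6, e = 2, f = 1 works:
  constraint 1 holds since d - e = 4.
  constraint 2 holds since b + f = 7.
  constraint 3 holds since b + f = 7.
The rest check out directly.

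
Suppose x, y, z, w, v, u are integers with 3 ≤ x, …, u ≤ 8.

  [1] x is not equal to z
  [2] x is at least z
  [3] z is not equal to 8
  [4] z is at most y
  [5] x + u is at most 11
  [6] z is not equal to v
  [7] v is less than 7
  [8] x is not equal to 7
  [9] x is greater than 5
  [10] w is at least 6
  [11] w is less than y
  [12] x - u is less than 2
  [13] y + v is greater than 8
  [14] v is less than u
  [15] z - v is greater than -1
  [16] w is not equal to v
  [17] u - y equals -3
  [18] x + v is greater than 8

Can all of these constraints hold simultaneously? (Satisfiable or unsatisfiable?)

Satisfiable

Try x = 6, y = 8, z = 4, w = 7, v = 3, u = 5.
Check constraint 5: x + u = 11; constraint 12: x - u = 1. The remaining constraints are straightforward to verify.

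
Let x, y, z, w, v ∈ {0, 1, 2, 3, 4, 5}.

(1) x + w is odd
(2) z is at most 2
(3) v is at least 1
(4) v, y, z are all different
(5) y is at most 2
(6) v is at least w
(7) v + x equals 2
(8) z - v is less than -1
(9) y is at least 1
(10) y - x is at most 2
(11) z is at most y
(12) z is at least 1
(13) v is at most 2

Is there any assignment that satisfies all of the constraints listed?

Unsatisfiable

Constraints 2, 3, 5, 9, 12, and 13 confine each of v, y, z to the 2 values {1, 2}.
Constraint 4 requires all 3 of them to be distinct, but only 2 values are available — impossible by the pigeonhole principle.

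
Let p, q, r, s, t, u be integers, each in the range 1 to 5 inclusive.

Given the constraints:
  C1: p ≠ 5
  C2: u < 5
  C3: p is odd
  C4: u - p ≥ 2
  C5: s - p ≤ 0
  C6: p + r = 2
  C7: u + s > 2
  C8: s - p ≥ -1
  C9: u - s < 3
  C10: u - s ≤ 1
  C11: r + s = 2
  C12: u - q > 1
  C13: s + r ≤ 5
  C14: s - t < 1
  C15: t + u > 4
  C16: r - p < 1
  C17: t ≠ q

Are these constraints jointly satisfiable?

Unsatisfiable

Constraints 4, 5, and 10 give s − u ≥ -1, u − p ≥ 2, p − s ≥ 0.
Adding all 3 inequalities: the left sides telescope to 0, and the right sides sum to (-1) + 2 + 0 = 1. So 0 ≥ 1, which is false.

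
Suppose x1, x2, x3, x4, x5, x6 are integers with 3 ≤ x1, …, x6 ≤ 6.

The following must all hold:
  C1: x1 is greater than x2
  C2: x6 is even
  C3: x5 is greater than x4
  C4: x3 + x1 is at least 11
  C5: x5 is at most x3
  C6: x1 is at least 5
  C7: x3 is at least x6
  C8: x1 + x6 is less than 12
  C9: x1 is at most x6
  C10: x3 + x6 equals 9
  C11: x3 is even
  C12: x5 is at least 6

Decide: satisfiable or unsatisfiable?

Unsatisfiable

From constraints 5 and 12: x3 ≥ x5 ≥ 6. From constraints 6 and 9: x6 ≥ x1 ≥ 5. Hence x3 + x6 ≥ 11. But constraint 10 requires x3 + x6 = 9, and 9 < 11. Contradiction.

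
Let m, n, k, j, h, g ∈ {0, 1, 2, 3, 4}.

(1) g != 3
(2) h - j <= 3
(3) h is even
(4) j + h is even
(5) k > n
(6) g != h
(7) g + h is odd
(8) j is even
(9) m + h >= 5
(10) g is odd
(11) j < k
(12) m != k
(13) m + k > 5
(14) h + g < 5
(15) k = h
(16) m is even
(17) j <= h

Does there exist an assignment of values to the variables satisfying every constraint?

Setting (m, n, k, j, h, g) = (4, 0, 2, 0, 2, 1) satisfies everything: constraint 2: h - j = 2; constraint 9: m + h = 6, and the others follow.

Satisfiable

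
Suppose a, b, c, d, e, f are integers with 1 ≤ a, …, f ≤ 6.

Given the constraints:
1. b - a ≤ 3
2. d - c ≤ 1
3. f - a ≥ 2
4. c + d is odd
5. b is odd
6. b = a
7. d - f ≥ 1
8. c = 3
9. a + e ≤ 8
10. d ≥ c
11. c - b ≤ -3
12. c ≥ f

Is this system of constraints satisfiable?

Unsatisfiable

Constraints 1, 2, 3, 7, and 11 give f − a ≥ 2, a − b ≥ -3, b − c ≥ 3, c − d ≥ -1, d − f ≥ 1.
Adding all 5 inequalities: the left sides telescope to 0, and the right sides sum to 2 + (-3) + 3 + (-1) + 1 = 2. So 0 ≥ 2, which is false.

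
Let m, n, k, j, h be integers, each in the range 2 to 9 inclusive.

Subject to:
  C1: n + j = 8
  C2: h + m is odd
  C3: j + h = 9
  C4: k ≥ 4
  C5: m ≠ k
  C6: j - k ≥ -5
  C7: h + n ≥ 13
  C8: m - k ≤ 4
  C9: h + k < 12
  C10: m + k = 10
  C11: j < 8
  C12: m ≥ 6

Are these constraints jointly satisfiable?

Satisfiable

Try m = 6, n = 6, k = 4, j = 2, h = 7.
Check constraint 1: n + j = 8; constraint 3: j + h = 9; constraint 6: j - k = -2. The remaining constraints are straightforward to verify.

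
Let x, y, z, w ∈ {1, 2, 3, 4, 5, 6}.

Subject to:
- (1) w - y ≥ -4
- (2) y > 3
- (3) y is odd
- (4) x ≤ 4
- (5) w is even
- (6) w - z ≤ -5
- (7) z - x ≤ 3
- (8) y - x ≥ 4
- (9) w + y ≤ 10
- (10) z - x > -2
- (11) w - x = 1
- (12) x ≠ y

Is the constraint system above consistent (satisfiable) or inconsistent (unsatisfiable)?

Constraints 1, 6, 7, and 8 give w − y ≥ -4, y − x ≥ 4, x − z ≥ -3, z − w ≥ 5.
Adding all 4 inequalities: the left sides telescope to 0, and the right sides sum to (-4) + 4 + (-3) + 5 = 2. So 0 ≥ 2, which is false.

Unsatisfiable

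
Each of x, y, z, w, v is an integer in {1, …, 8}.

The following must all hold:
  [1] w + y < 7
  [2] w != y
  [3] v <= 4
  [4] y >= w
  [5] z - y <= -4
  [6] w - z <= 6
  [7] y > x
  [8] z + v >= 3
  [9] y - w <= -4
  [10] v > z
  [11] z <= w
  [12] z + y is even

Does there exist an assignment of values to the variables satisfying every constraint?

Unsatisfiable

Constraints 5, 6, and 9 give y − z ≥ 4, z − w ≥ -6, w − y ≥ 4.
Adding all 3 inequalities: the left sides telescope to 0, and the right sides sum to 4 + (-6) + 4 = 2. So 0 ≥ 2, which is false.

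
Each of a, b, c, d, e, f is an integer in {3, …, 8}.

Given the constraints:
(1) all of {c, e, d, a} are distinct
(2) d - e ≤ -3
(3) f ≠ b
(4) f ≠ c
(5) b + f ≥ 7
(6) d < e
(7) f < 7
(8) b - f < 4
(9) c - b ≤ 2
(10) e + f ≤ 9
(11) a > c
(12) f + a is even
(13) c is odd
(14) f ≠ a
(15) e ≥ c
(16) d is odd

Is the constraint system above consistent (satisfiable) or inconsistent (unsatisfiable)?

Setting (a, b, c, d, e, f) = (7, 5, 5, 3, 6, 3) satisfies everything: constraint 2: d - e = -3; constraint 5: b + f = 8; constraint 8: b - f = 2, and the others follow.

Satisfiable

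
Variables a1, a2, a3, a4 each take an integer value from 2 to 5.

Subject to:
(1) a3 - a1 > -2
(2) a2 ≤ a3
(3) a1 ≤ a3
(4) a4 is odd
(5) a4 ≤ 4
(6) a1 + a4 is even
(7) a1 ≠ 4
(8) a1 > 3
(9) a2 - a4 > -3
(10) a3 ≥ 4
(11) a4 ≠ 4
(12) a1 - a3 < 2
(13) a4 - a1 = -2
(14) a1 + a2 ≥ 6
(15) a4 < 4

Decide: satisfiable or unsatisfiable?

Satisfiable

One satisfying assignment is a1 = 5, a2 = 3, a3 = 5, a4 = 3.
For the less obvious constraints — constraint 1: a3 - a1 = 0; constraint 9: a2 - a4 = 0 — and the others hold by inspection.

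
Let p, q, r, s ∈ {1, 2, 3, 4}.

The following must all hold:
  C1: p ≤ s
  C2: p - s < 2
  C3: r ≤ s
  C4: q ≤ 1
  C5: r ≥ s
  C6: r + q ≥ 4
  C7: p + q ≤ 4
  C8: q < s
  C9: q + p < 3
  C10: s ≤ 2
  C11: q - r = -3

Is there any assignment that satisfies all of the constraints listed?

From constraints 3 and 10: r ≤ s ≤ 2. From constraint 4: q ≤ 1. Hence r + q ≤ 3. But constraint 6 requires r + q ≥ 4, and 4 > 3. Contradiction.

Unsatisfiable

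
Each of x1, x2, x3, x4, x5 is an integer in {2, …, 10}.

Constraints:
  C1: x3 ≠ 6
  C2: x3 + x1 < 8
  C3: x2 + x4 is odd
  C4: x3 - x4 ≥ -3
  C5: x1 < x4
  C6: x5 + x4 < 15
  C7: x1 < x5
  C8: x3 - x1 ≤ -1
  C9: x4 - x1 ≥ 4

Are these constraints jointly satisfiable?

Unsatisfiable

Constraints 4, 8, and 9 give x1 − x3 ≥ 1, x3 − x4 ≥ -3, x4 − x1 ≥ 4.
Adding all 3 inequalities: the left sides telescope to 0, and the right sides sum to 1 + (-3) + 4 = 2. So 0 ≥ 2, which is false.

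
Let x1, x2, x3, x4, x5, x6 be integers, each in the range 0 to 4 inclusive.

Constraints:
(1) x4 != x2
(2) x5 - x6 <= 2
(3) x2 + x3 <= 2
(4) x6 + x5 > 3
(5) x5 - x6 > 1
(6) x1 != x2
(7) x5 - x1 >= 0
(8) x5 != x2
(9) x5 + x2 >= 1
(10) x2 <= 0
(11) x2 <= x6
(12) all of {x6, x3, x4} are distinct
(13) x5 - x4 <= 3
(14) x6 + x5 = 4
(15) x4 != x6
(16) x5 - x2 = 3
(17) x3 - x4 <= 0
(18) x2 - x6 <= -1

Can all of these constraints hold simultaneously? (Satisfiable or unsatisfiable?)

One satisfying assignment is x1 = 3, x2 = 0, x3 = 0, x4 = 3, x5 = 3, x6 = 1.
For the less obvious constraints — constraint 2: x5 - x6 = 2; constraint 3: x2 + x3 = 0; constraint 4: x6 + x5 = 4 — and the others hold by inspection.

Satisfiable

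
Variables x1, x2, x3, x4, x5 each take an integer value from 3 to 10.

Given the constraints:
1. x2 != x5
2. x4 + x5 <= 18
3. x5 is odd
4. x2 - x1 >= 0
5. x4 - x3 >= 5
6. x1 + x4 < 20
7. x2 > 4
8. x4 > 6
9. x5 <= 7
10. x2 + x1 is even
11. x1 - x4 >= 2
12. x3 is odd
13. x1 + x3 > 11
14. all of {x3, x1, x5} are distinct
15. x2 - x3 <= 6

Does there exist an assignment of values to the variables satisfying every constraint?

Unsatisfiable

Constraints 4, 5, 11, and 15 give x1 − x4 ≥ 2, x4 − x3 ≥ 5, x3 − x2 ≥ -6, x2 − x1 ≥ 0.
Adding all 4 inequalities: the left sides telescope to 0, and the right sides sum to 2 + 5 + (-6) + 0 = 1. So 0 ≥ 1, which is false.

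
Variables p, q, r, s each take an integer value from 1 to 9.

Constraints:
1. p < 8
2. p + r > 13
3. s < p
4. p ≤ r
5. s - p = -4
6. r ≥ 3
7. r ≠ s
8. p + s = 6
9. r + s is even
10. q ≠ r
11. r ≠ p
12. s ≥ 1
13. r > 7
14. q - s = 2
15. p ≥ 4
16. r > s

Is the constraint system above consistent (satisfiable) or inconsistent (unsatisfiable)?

Satisfiable

Try p = 5, q = 3, r = 9, s = 1.
Check constraint 2: p + r = 14; constraint 5: s - p = -4. The remaining constraints are straightforward to verify.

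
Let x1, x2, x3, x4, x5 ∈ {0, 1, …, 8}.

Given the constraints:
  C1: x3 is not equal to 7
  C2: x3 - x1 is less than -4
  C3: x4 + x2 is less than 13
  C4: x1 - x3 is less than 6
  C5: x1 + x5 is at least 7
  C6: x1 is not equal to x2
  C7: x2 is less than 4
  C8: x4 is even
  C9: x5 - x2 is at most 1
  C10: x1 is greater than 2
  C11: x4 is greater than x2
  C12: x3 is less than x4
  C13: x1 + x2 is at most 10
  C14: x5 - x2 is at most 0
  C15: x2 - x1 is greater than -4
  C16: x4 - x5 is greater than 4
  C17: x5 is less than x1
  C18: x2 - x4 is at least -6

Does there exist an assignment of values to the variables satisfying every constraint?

Try x1 = 5, x2 = 2, x3 = 0, x4 = 8, x5 = 2.
Check constraint 2: x3 - x1 = -5; constraint 3: x4 + x2 = 10. The remaining constraints are straightforward to verify.

Satisfiable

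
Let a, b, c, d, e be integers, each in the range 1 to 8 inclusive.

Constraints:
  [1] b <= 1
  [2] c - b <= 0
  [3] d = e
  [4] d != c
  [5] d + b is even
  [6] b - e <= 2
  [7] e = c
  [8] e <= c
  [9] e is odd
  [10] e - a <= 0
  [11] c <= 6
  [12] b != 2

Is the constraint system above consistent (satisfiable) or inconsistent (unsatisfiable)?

From constraints 3 and 7, d = e = c, so d = c. But constraint 4 says d ≠ c. Contradiction.

Unsatisfiable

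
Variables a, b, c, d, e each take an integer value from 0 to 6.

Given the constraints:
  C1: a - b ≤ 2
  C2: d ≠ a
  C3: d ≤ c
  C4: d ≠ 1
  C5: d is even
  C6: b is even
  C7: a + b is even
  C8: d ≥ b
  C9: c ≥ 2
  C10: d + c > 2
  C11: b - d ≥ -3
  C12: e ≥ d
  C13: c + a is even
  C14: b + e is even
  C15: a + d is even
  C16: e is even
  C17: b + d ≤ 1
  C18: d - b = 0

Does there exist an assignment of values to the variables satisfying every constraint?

Satisfiable

Try a = 2, b = 0, c = 4, d = 0, e = 4.
Check constraint 1: a - b = 2; constraint 10: d + c = 4. The remaining constraints are straightforward to verify.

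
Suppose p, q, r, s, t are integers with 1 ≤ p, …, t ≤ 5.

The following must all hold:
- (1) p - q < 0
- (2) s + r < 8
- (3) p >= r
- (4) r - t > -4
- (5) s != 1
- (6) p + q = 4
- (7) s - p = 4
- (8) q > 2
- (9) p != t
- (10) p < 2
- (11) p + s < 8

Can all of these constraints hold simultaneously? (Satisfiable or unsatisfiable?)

Satisfiable

The assignment p = 1, q = 3, r = 1, s = 5, t = 2 works:
  constraint 1 holds since p - q = -2.
  constraint 2 holds since s + r = 6.
  constraint 4 holds since r - t = -1.
The rest check out directly.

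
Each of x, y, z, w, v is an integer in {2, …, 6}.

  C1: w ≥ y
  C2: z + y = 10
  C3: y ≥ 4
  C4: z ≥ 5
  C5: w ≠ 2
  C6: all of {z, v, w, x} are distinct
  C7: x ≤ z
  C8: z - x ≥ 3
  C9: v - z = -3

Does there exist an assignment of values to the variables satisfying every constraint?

Satisfiable

The assignment x = 2, y = 4, z = 6, w = 4, v = 3 works:
  constraint 2 holds since z + y = 10.
  constraint 8 holds since z - x = 4.
  constraint 9 holds since v - z = -3.
The rest check out directly.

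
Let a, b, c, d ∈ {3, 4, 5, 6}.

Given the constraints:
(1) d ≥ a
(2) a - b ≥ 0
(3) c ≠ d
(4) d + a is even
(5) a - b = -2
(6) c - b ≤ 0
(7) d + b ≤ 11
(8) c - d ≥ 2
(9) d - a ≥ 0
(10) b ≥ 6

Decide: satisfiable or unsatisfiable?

Constraints 2, 6, 8, and 9 give a − b ≥ 0, b − c ≥ 0, c − d ≥ 2, d − a ≥ 0.
Adding all 4 inequalities: the left sides telescope to 0, and the right sides sum to 0 + 0 + 2 + 0 = 2. So 0 ≥ 2, which is false.

Unsatisfiable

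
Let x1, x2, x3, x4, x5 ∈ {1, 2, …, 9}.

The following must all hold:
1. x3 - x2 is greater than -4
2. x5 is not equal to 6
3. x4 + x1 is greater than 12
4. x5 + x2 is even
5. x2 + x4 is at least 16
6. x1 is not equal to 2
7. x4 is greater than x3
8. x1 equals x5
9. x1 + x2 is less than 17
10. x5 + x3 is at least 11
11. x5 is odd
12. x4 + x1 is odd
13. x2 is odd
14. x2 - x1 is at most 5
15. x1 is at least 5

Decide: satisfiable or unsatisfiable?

Take x1 = 7, x2 = 9, x3 = 6, x4 = 8, x5 = 7. Then constraint 1: x3 - x2 = -3; constraint 3: x4 + x1 = 15, and every other listed constraint is also met.

Satisfiable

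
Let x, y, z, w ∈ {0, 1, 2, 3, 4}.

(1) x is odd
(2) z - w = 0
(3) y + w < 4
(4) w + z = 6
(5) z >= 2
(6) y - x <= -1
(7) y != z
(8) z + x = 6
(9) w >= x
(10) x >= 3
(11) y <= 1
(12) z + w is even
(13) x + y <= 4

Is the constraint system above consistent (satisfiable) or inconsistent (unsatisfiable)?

Setting (x, y, z, w) = (3, 0, 3, 3) satisfies everything: constraint 2: z - w = 0; constraint 3: y + w = 3; constraint 4: w + z = 6, and the others follow.

Satisfiable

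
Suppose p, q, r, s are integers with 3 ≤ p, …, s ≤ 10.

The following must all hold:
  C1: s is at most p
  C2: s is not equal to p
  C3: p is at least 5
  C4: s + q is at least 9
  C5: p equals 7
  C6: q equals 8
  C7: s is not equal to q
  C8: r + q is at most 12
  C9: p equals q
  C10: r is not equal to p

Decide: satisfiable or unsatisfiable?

Unsatisfiable

Constraint 5 fixes p = 7 and constraint 6 fixes q = 8, but constraint 9 requires p = q. Since 7 ≠ 8, contradiction.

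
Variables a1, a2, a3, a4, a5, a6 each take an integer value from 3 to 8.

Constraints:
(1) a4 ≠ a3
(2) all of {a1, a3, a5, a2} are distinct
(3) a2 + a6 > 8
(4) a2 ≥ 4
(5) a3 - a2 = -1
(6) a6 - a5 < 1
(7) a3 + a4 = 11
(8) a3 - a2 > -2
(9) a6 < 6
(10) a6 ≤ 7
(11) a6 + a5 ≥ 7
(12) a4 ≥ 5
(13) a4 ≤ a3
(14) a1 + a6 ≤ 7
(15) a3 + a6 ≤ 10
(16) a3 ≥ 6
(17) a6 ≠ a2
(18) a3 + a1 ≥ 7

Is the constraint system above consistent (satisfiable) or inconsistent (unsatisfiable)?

Try a1 = 3, a2 = 7, a3 = 6, a4 = 5, a5 = 4, a6 = 4.
Check constraint 3: a2 + a6 = 11; constraint 5: a3 - a2 = -1; constraint 6: a6 - a5 = 0. The remaining constraints are straightforward to verify.

Satisfiable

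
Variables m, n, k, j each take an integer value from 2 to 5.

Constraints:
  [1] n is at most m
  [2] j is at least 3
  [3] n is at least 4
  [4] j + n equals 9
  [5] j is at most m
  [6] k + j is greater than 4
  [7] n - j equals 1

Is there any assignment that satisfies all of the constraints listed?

Satisfiable

The assignment m = 5, n = 5, k = 3, j = 4 works:
  constraint 4 holds since j + n = 9.
  constraint 6 holds since k + j = 7.
The rest check out directly.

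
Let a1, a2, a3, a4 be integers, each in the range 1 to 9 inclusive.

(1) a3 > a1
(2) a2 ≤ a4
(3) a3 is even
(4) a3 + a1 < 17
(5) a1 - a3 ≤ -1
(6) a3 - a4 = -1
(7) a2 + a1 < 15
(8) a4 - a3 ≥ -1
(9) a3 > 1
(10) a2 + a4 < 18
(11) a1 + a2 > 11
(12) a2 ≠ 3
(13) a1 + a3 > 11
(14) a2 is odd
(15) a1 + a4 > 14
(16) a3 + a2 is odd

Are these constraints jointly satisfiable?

Try a1 = 6, a2 = 7, a3 = 8, a4 = 9.
Check constraint 4: a3 + a1 = 14; constraint 5: a1 - a3 = -2. The remaining constraints are straightforward to verify.

Satisfiable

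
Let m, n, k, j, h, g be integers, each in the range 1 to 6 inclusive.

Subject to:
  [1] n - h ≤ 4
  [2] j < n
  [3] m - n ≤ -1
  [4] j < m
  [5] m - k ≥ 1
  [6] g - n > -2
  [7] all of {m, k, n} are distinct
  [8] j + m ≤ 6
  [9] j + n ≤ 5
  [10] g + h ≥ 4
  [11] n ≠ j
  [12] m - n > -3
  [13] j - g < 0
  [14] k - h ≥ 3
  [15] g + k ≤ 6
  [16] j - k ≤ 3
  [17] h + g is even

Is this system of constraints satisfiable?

Unsatisfiable

Constraints 1, 3, 5, and 14 give h − n ≥ -4, n − m ≥ 1, m − k ≥ 1, k − h ≥ 3.
Adding all 4 inequalities: the left sides telescope to 0, and the right sides sum to (-4) + 1 + 1 + 3 = 1. So 0 ≥ 1, which is false.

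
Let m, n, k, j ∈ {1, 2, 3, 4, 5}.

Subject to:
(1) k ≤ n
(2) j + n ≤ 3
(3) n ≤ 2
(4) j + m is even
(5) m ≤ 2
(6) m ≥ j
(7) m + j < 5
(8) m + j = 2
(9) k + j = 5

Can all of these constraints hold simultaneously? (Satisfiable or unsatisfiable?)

From constraints 1 and 3: k ≤ n ≤ 2. From constraints 5 and 6: j ≤ m ≤ 2. Hence k + j ≤ 4. But constraint 9 requires k + j = 5, and 5 > 4. Contradiction.

Unsatisfiable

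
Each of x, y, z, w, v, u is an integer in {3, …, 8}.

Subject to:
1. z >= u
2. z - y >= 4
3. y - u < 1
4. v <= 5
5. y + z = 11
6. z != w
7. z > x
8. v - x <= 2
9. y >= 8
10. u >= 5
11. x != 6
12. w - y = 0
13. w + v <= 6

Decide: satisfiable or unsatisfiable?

Unsatisfiable

From constraint 9: y ≥ 8. From constraints 1 and 10: z ≥ u ≥ 5. Hence y + z ≥ 13. But constraint 5 requires y + z = 11, and 11 < 13. Contradiction.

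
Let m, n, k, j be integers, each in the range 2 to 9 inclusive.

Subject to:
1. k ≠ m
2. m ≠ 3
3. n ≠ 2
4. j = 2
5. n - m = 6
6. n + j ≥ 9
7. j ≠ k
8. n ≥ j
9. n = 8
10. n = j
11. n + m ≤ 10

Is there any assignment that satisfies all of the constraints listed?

Constraint 9 fixes n = 8 and constraint 4 fixes j = 2, but constraint 10 requires n = j. Since 8 ≠ 2, contradiction.

Unsatisfiable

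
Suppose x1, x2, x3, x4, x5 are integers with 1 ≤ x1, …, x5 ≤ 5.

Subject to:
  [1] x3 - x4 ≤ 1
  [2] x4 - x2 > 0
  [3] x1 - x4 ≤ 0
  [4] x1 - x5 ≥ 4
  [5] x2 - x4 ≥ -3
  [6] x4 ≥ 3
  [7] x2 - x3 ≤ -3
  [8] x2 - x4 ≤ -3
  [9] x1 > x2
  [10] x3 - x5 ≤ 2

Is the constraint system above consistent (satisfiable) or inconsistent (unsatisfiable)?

Constraints 3, 4, 5, 7, and 10 give x5 − x3 ≥ -2, x3 − x2 ≥ 3, x2 − x4 ≥ -3, x4 − x1 ≥ 0, x1 − x5 ≥ 4.
Adding all 5 inequalities: the left sides telescope to 0, and the right sides sum to (-2) + 3 + (-3) + 0 + 4 = 2. So 0 ≥ 2, which is false.

Unsatisfiable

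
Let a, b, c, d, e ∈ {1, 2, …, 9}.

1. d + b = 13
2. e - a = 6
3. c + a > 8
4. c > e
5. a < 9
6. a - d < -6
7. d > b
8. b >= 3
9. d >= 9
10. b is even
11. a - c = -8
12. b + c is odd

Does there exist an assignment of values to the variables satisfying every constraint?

Try a = 1, b = 4, c = 9, d = 9, e = 7.
Check constraint 1: d + b = 13; constraint 2: e - a = 6; constraint 3: c + a = 10. The remaining constraints are straightforward to verify.

Satisfiable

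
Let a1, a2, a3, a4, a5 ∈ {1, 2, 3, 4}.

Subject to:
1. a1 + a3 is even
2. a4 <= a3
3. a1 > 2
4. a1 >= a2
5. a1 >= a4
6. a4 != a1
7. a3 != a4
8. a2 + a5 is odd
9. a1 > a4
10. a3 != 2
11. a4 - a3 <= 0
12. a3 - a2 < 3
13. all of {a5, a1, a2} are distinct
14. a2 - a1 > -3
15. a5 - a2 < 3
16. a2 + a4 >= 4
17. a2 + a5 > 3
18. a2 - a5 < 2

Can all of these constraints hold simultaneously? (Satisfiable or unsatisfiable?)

Satisfiable

Take a1 = 4, a2 = 2, a3 = 4, a4 = 2, a5 = 3. Then constraint 11: a4 - a3 = -2; constraint 12: a3 - a2 = 2; constraint 14: a2 - a1 = -2, and every other listed constraint is also met.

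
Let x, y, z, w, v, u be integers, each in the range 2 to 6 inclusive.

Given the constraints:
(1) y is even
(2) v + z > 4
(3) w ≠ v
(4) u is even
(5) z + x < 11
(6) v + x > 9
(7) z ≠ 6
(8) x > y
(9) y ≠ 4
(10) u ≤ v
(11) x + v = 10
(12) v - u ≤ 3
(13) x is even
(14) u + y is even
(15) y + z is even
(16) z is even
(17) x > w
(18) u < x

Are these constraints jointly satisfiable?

Take x = 6, y = 2, z = 2, w = 3, v = 4, u = 2. Then constraint 2: v + z = 6; constraint 5: z + x = 8, and every other listed constraint is also met.

Satisfiable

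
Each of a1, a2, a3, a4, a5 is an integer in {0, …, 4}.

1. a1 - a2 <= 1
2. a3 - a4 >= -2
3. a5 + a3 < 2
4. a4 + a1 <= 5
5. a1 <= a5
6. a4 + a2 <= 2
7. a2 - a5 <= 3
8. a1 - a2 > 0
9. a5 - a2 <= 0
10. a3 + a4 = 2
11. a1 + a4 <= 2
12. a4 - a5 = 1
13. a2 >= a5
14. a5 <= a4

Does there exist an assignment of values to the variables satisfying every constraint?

Constraints 5, 8, and 13 give a5 ≤ a2, a2 < a1, a1 ≤ a5. Chaining: a5 ≤ a2 < a1 ≤ a5, which forces a5 < a5 — impossible.

Unsatisfiable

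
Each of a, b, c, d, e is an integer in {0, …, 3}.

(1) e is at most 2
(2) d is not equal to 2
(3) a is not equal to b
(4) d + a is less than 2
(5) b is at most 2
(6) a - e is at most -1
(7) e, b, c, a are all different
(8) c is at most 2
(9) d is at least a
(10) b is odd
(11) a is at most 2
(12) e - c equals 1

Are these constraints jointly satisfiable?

Unsatisfiable

Constraints 1, 5, 8, and 11 confine each of e, b, c, a to the 3 values {0, …, 2} (the domain already gives each ≥ 0).
Constraint 7 requires all 4 of them to be distinct, but only 3 values are available — impossible by the pigeonhole principle.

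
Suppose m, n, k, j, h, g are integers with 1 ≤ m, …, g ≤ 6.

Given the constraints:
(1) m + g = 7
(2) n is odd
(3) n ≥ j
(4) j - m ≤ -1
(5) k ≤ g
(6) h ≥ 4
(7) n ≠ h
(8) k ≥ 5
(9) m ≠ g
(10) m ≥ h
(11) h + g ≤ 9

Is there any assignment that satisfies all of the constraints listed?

Unsatisfiable

From constraints 6 and 10: m ≥ h ≥ 4. From constraints 5 and 8: g ≥ k ≥ 5. Hence m + g ≥ 9. But constraint 1 requires m + g = 7, and 7 < 9. Contradiction.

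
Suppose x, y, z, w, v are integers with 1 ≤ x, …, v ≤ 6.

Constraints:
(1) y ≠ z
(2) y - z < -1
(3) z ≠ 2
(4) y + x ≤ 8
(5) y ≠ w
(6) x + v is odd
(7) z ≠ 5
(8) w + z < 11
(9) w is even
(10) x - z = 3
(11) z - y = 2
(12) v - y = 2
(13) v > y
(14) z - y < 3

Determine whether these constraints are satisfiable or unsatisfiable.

Setting (x, y, z, w, v) = (6, 1, 3, 6, 3) satisfies everything: constraint 2: y - z = -2; constraint 4: y + x = 7; constraint 8: w + z = 9, and the others follow.

Satisfiable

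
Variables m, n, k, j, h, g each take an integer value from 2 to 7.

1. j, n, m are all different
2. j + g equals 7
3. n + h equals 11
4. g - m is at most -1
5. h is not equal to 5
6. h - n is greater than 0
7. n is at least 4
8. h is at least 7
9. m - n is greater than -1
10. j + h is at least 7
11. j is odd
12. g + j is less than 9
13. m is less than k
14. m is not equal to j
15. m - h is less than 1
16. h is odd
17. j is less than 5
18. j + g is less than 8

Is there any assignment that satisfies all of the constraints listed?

One satisfying assignment is m = 5, n = 4, k = 7, j = 3, h = 7, g = 4.
For the less obvious constraints — constraint 2: j + g = 7; constraint 3: n + h = 11 — and the others hold by inspection.

Satisfiable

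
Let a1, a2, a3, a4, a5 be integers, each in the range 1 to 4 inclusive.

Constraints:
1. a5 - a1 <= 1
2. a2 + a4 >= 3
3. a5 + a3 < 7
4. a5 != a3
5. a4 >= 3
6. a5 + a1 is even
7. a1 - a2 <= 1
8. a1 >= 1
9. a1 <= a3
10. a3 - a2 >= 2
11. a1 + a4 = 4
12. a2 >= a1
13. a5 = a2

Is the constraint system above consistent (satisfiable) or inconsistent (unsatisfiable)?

Try a1 = 1, a2 = 1, a3 = 3, a4 = 3, a5 = 1.
Check constraint 1: a5 - a1 = 0; constraint 2: a2 + a4 = 4. The remaining constraints are straightforward to verify.

Satisfiable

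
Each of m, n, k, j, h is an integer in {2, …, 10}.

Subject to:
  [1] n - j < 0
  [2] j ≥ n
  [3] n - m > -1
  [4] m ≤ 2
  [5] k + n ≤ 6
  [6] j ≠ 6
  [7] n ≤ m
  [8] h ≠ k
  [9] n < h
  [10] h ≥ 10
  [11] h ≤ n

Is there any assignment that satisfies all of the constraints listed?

From constraints 10 and 11: n ≥ h and h ≥ 10, so n ≥ 10. From constraints 4 and 7: n ≤ m and m ≤ 2, so n ≤ 2. But 2 < 10, so no value of n works.

Unsatisfiable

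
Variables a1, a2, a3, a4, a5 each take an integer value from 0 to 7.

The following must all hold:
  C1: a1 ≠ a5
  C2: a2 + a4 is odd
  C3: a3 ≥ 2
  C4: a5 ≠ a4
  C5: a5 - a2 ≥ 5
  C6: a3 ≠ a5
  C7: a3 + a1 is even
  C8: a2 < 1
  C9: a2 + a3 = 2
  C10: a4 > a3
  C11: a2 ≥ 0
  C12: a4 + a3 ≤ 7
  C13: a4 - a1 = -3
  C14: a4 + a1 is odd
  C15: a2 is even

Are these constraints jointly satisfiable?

Satisfiable

One satisfying assignment is a1 = 6, a2 = 0, a3 = 2, a4 = 3, a5 = 5.
For the less obvious constraints — constraint 5: a5 - a2 = 5; constraint 9: a2 + a3 = 2; constraint 12: a4 + a3 = 5 — and the others hold by inspection.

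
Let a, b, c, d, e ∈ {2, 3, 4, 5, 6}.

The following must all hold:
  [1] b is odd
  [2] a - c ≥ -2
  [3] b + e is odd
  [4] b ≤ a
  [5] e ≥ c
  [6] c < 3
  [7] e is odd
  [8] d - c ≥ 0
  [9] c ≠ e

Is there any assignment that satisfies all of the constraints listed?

Constraint 1 makes b odd and constraint 7 makes e odd, so b + e must be even. Constraint 3 says b + e is odd — contradiction.

Unsatisfiable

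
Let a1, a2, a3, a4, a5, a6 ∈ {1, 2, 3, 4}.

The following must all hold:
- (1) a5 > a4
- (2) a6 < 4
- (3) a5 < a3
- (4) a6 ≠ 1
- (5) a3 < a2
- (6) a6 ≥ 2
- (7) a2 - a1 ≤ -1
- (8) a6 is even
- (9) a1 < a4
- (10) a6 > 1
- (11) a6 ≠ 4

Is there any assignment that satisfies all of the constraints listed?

Constraints 1, 3, 5, 7, and 9 give a3 < a2, a2 < a1, a1 < a4, a4 < a5, a5 < a3. Chaining: a3 < a2 < a1 < a4 < a5 < a3, which forces a3 < a3 — impossible.

Unsatisfiable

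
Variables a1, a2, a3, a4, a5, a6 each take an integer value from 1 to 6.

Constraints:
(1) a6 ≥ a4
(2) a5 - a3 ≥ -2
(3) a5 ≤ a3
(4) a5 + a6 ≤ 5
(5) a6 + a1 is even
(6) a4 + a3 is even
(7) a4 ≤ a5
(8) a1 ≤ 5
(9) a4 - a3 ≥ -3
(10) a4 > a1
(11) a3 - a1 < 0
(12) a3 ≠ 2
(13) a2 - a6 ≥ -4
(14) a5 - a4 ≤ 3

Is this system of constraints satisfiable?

Unsatisfiable

Constraints 3, 7, 10, and 11 give a1 < a4, a4 ≤ a5, a5 ≤ a3, a3 < a1. Chaining: a1 < a4 ≤ a5 ≤ a3 < a1, which forces a1 < a1 — impossible.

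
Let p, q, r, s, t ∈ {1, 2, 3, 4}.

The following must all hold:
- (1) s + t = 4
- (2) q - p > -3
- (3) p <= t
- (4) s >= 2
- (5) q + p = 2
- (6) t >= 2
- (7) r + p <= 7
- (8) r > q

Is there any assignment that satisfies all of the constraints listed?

The assignment p = 1, q = 1, r = 4, s = 2, t = 2 works:
  constraint 1 holds since s + t = 4.
  constraint 2 holds since q - p = 0.
  constraint 5 holds since q + p = 2.
The rest check out directly.

Satisfiable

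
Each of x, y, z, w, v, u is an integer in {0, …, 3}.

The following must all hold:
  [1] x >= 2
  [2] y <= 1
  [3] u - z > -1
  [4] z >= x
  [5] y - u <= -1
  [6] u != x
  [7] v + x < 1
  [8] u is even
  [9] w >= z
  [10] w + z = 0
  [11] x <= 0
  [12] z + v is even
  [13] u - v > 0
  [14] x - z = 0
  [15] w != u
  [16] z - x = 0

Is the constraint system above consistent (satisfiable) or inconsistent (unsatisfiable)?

From constraint 1: x ≥ 2. From constraint 11: x ≤ 0. But 0 < 2, so no value of x works.

Unsatisfiable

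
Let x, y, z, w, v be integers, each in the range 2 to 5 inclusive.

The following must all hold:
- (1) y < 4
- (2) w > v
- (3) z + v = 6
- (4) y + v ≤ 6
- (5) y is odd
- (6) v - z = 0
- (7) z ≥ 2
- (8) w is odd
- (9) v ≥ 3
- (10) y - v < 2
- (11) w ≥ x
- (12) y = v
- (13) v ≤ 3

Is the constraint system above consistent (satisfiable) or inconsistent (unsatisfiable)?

Satisfiable

Setting (x, y, z, w, v) = (5, 3, 3, 5, 3) satisfies everything: constraint 3: z + v = 6; constraint 4: y + v = 6; constraint 6: v - z = 0, and the others follow.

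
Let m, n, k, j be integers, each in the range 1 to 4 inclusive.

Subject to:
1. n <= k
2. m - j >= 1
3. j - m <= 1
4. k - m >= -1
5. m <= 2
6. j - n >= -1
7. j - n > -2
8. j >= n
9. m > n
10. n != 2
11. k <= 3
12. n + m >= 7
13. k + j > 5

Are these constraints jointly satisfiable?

Unsatisfiable

From constraints 1 and 11: n ≤ k ≤ 3. From constraint 5: m ≤ 2. Hence n + m ≤ 5. But constraint 12 requires n + m ≥ 7, and 7 > 5. Contradiction.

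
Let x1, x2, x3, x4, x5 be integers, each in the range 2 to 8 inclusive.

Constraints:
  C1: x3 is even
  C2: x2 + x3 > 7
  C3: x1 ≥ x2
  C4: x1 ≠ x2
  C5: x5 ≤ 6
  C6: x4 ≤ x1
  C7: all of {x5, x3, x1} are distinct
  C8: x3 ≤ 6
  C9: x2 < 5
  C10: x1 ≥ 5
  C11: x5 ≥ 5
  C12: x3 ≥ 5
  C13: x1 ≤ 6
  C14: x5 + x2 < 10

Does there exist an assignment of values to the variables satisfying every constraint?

Unsatisfiable

Constraints 5, 8, 10, 11, 12, and 13 confine each of x5, x3, x1 to the 2 values {5, 6}.
Constraint 7 requires all 3 of them to be distinct, but only 2 values are available — impossible by the pigeonhole principle.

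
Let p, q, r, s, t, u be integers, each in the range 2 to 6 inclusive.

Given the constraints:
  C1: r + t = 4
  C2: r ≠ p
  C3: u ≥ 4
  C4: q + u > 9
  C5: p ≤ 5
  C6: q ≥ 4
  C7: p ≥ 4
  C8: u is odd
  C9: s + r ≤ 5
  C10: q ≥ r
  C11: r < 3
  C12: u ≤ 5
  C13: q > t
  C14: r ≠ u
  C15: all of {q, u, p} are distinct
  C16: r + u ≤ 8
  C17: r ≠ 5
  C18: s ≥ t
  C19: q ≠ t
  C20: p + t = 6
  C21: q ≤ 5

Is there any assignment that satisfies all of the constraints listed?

Unsatisfiable

Constraints 3, 5, 6, 7, 12, and 21 confine each of q, u, p to the 2 values {4, 5}.
Constraint 15 requires all 3 of them to be distinct, but only 2 values are available — impossible by the pigeonhole principle.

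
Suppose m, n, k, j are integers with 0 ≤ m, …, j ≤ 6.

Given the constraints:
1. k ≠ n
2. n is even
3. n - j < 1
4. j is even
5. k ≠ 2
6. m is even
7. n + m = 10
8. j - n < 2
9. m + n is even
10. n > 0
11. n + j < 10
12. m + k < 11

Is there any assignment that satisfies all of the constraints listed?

Try m = 6, n = 4, k = 3, j = 4.
Check constraint 3: n - j = 0; constraint 7: n + m = 10. The remaining constraints are straightforward to verify.

Satisfiable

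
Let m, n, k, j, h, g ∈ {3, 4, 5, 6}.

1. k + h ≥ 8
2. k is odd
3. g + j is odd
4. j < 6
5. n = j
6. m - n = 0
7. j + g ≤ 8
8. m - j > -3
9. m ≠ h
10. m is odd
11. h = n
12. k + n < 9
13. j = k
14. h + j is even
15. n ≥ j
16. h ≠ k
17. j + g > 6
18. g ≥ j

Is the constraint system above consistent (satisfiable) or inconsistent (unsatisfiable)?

Unsatisfiable

From constraints 5, 11, and 13, h = n = j = k, so h = k. But constraint 16 says h ≠ k. Contradiction.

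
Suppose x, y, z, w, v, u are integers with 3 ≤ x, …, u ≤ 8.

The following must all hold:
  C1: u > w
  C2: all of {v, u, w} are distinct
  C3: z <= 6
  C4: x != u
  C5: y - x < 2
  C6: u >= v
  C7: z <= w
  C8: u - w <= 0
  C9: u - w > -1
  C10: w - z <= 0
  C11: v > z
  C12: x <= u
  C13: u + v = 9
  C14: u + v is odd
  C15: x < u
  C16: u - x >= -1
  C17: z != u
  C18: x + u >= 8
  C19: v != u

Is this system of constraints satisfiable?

Unsatisfiable

Constraints 6, 8, 10, and 11 give z < v, v ≤ u, u ≤ w, w ≤ z. Chaining: z < v ≤ u ≤ w ≤ z, which forces z < z — impossible.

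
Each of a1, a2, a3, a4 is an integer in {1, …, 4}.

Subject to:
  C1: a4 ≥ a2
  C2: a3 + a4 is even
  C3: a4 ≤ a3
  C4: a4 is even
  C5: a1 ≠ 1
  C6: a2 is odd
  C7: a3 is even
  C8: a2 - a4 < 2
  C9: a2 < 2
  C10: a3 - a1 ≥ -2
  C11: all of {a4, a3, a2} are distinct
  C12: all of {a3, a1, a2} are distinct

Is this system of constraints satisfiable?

Satisfiable

Setting (a1, a2, a3, a4) = (3, 1, 4, 2) satisfies everything: constraint 8: a2 - a4 = -1; constraint 10: a3 - a1 = 1; constraint 11: values 2, 4, 1 are distinct, and the others follow.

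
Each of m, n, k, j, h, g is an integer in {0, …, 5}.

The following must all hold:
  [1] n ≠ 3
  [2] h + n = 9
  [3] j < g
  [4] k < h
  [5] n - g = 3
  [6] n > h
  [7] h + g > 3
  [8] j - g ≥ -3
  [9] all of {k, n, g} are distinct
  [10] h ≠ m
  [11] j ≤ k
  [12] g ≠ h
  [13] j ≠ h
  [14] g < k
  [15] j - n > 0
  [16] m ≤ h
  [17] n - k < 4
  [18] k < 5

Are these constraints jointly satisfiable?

Unsatisfiable

Constraints 3, 4, 6, 14, and 15 give h < n, n < j, j < g, g < k, k < h. Chaining: h < n < j < g < k < h, which forces h < h — impossible.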